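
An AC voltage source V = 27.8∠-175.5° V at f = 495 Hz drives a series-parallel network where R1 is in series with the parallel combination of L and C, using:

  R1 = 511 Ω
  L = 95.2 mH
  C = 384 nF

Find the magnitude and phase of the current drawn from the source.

Step 1 — Angular frequency: ω = 2π·f = 2π·495 = 3110 rad/s.
Step 2 — Component impedances:
  R1: Z = R = 511 Ω
  L: Z = jωL = j·3110·0.0952 = 0 + j296.1 Ω
  C: Z = 1/(jωC) = -j/(ω·C) = 0 - j837.3 Ω
Step 3 — Parallel branch: L || C = 1/(1/L + 1/C) = 0 + j458.1 Ω.
Step 4 — Series with R1: Z_total = R1 + (L || C) = 511 + j458.1 Ω = 686.3∠41.9° Ω.
Step 5 — Source phasor: V = 27.8∠-175.5° V = -27.71 - j2.181 V.
Step 6 — Ohm's law: I = V / Z_total = (-27.71 - j2.181) / (511 + j458.1) = -0.03219 + j0.02459 A.
Step 7 — Convert to polar: |I| = 0.04051 A, ∠I = 142.6°.

I = 0.04051∠142.6° A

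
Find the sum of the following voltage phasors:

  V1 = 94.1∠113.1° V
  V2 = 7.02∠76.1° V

Step 1 — Convert each phasor to rectangular form:
  V1 = 94.1·(cos(113.1°) + j·sin(113.1°)) = -36.92 + j86.56 V
  V2 = 7.02·(cos(76.1°) + j·sin(76.1°)) = 1.686 + j6.814 V
Step 2 — Sum components: V_total = -35.23 + j93.37 V.
Step 3 — Convert to polar: |V_total| = 99.8 V, ∠V_total = 110.7°.

V_total = 99.8∠110.7° V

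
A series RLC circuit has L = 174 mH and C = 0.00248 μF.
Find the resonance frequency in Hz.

Step 1 — Resonance condition Im(Z)=0 gives ω₀ = 1/√(LC).
Step 2 — ω₀ = 1/√(0.174·2.48e-09) = 4.814e+04 rad/s.
Step 3 — f₀ = ω₀/(2π) = 7662 Hz.

f₀ = 7662 Hz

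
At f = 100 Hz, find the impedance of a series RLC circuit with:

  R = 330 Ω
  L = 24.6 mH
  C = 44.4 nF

Step 1 — Angular frequency: ω = 2π·f = 2π·100 = 628.3 rad/s.
Step 2 — Component impedances:
  R: Z = R = 330 Ω
  L: Z = jωL = j·628.3·0.0246 = 0 + j15.46 Ω
  C: Z = 1/(jωC) = -j/(ω·C) = 0 - j3.585e+04 Ω
Step 3 — Series combination: Z_total = R + L + C = 330 - j3.583e+04 Ω = 3.583e+04∠-89.5° Ω.

Z = 330 - j3.583e+04 Ω = 3.583e+04∠-89.5° Ω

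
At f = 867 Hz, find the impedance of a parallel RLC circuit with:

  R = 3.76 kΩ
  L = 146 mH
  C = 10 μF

Step 1 — Angular frequency: ω = 2π·f = 2π·867 = 5448 rad/s.
Step 2 — Component impedances:
  R: Z = R = 3760 Ω
  L: Z = jωL = j·5448·0.146 = 0 + j795.3 Ω
  C: Z = 1/(jωC) = -j/(ω·C) = 0 - j18.36 Ω
Step 3 — Parallel combination: 1/Z_total = 1/R + 1/L + 1/C; Z_total = 0.0939 - j18.79 Ω = 18.79∠-89.7° Ω.

Z = 0.0939 - j18.79 Ω = 18.79∠-89.7° Ω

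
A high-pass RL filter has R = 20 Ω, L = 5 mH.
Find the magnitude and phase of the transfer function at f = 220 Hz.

Step 1 — Angular frequency: ω = 2π·220 = 1382 rad/s.
Step 2 — Transfer function: H(jω) = jωL/(R + jωL).
Step 3 — Numerator jωL = j·6.912; denominator R + jωL = 20 + j6.912.
Step 4 — H = 0.1067 + j0.3087.
Step 5 — Magnitude: |H| = 0.3266 (-9.7 dB); phase: φ = 70.9°.

|H| = 0.3266 (-9.7 dB), φ = 70.9°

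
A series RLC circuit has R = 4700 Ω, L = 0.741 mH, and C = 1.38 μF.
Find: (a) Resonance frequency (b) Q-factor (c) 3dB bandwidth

Step 1 — Resonance: ω₀ = 1/√(LC) = 1/√(0.000741·1.38e-06) = 3.127e+04 rad/s.
Step 2 — f₀ = ω₀/(2π) = 4977 Hz.
Step 3 — Series Q: Q = ω₀L/R = 3.127e+04·0.000741/4700 = 0.00493.
Step 4 — Bandwidth: Δω = ω₀/Q = 6.343e+06 rad/s; BW = Δω/(2π) = 1.009e+06 Hz.

(a) f₀ = 4977 Hz  (b) Q = 0.00493  (c) BW = 1.009e+06 Hz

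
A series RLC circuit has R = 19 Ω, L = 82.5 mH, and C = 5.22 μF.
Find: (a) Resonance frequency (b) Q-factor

Step 1 — Resonance condition Im(Z)=0 gives ω₀ = 1/√(LC).
Step 2 — ω₀ = 1/√(0.0825·5.22e-06) = 1524 rad/s.
Step 3 — f₀ = ω₀/(2π) = 242.5 Hz.
Step 4 — Series Q: Q = ω₀L/R = 1524·0.0825/19 = 6.617.

(a) f₀ = 242.5 Hz  (b) Q = 6.617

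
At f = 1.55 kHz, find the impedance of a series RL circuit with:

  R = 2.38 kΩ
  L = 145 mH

Step 1 — Angular frequency: ω = 2π·f = 2π·1550 = 9739 rad/s.
Step 2 — Component impedances:
  R: Z = R = 2380 Ω
  L: Z = jωL = j·9739·0.145 = 0 + j1412 Ω
Step 3 — Series combination: Z_total = R + L = 2380 + j1412 Ω = 2767∠30.7° Ω.

Z = 2380 + j1412 Ω = 2767∠30.7° Ω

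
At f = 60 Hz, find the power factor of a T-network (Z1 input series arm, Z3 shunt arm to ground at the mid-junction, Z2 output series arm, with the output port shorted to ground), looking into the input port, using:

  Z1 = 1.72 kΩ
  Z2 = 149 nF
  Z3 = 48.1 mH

Step 1 — Angular frequency: ω = 2π·f = 2π·60 = 377 rad/s.
Step 2 — Component impedances:
  Z1: Z = R = 1720 Ω
  Z2: Z = 1/(jωC) = -j/(ω·C) = 0 - j1.78e+04 Ω
  Z3: Z = jωL = j·377·0.0481 = 0 + j18.13 Ω
Step 3 — With the output port shorted to ground, the output series arm Z2 runs from the junction to ground; the shunt arm Z3 also runs from the junction to ground. They appear in parallel: Z3 || Z2 = 0 + j18.15 Ω.
Step 4 — Series with input arm Z1: Z_in = Z1 + (Z3 || Z2) = 1720 + j18.15 Ω = 1720∠0.6° Ω.
Step 5 — Power factor: PF = cos(φ) = Re(Z)/|Z| = 1720/1720.1 = 0.9999.
Step 6 — Type: Im(Z) = 18.15 ⇒ lagging (phase φ = 0.6°).

PF = 0.9999 (lagging, φ = 0.6°)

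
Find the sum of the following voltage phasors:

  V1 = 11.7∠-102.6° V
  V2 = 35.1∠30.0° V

Step 1 — Convert each phasor to rectangular form:
  V1 = 11.7·(cos(-102.6°) + j·sin(-102.6°)) = -2.552 - j11.42 V
  V2 = 35.1·(cos(30.0°) + j·sin(30.0°)) = 30.4 + j17.55 V
Step 2 — Sum components: V_total = 27.85 + j6.132 V.
Step 3 — Convert to polar: |V_total| = 28.51 V, ∠V_total = 12.4°.

V_total = 28.51∠12.4° V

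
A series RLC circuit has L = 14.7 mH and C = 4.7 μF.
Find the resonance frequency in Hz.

Step 1 — Resonance condition Im(Z)=0 gives ω₀ = 1/√(LC).
Step 2 — ω₀ = 1/√(0.0147·4.7e-06) = 3804 rad/s.
Step 3 — f₀ = ω₀/(2π) = 605.5 Hz.

f₀ = 605.5 Hz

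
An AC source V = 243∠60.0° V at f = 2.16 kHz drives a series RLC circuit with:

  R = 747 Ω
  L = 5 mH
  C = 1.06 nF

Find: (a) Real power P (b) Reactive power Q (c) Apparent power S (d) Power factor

Step 1 — Angular frequency: ω = 2π·f = 2π·2160 = 1.357e+04 rad/s.
Step 2 — Component impedances:
  R: Z = R = 747 Ω
  L: Z = jωL = j·1.357e+04·0.005 = 0 + j67.86 Ω
  C: Z = 1/(jωC) = -j/(ω·C) = 0 - j6.951e+04 Ω
Step 3 — Series combination: Z_total = R + L + C = 747 - j6.944e+04 Ω = 6.945e+04∠-89.4° Ω.
Step 4 — Source phasor: V = 243∠60.0° V = 121.5 + j210.4 V.
Step 5 — Current: I = V / Z = -0.003011 + j0.001782 A = 0.003499∠149.4° A.
Step 6 — Complex power: S = V·I* = 0.009146 - j0.8502 VA.
Step 7 — Real power: P = Re(S) = 0.009146 W.
Step 8 — Reactive power: Q = Im(S) = -0.8502 VAR.
Step 9 — Apparent power: |S| = 0.8503 VA.
Step 10 — Power factor: PF = P/|S| = 0.01076 (leading).

(a) P = 0.009146 W  (b) Q = -0.8502 VAR  (c) S = 0.8503 VA  (d) PF = 0.01076 (leading)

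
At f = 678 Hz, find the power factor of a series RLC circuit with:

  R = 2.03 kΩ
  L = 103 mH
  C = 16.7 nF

Step 1 — Angular frequency: ω = 2π·f = 2π·678 = 4260 rad/s.
Step 2 — Component impedances:
  R: Z = R = 2030 Ω
  L: Z = jωL = j·4260·0.103 = 0 + j438.8 Ω
  C: Z = 1/(jωC) = -j/(ω·C) = 0 - j1.406e+04 Ω
Step 3 — Series combination: Z_total = R + L + C = 2030 - j1.362e+04 Ω = 1.377e+04∠-81.5° Ω.
Step 4 — Power factor: PF = cos(φ) = Re(Z)/|Z| = 2030/1.377e+04 = 0.1474.
Step 5 — Type: Im(Z) = -1.362e+04 ⇒ leading (phase φ = -81.5°).

PF = 0.1474 (leading, φ = -81.5°)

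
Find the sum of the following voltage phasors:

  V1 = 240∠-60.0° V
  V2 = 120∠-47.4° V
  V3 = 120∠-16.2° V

Step 1 — Convert each phasor to rectangular form:
  V1 = 240·(cos(-60.0°) + j·sin(-60.0°)) = 120 - j207.8 V
  V2 = 120·(cos(-47.4°) + j·sin(-47.4°)) = 81.23 - j88.33 V
  V3 = 120·(cos(-16.2°) + j·sin(-16.2°)) = 115.2 - j33.48 V
Step 2 — Sum components: V_total = 316.5 - j329.7 V.
Step 3 — Convert to polar: |V_total| = 457 V, ∠V_total = -46.2°.

V_total = 457∠-46.2° V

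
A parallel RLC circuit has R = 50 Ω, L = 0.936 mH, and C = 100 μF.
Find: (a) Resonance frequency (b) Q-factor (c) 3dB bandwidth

Step 1 — Resonance: ω₀ = 1/√(LC) = 1/√(0.000936·0.0001) = 3269 rad/s.
Step 2 — f₀ = ω₀/(2π) = 520.2 Hz.
Step 3 — Parallel Q: Q = R/(ω₀L) = 50/(3269·0.000936) = 16.34.
Step 4 — Bandwidth: Δω = ω₀/Q = 200 rad/s; BW = Δω/(2π) = 31.83 Hz.

(a) f₀ = 520.2 Hz  (b) Q = 16.34  (c) BW = 31.83 Hz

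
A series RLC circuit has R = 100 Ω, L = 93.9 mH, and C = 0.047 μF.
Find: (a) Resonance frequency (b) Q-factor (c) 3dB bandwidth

Step 1 — Resonance: ω₀ = 1/√(LC) = 1/√(0.0939·4.7e-08) = 1.505e+04 rad/s.
Step 2 — f₀ = ω₀/(2π) = 2396 Hz.
Step 3 — Series Q: Q = ω₀L/R = 1.505e+04·0.0939/100 = 14.13.
Step 4 — Bandwidth: Δω = ω₀/Q = 1065 rad/s; BW = Δω/(2π) = 169.5 Hz.

(a) f₀ = 2396 Hz  (b) Q = 14.13  (c) BW = 169.5 Hz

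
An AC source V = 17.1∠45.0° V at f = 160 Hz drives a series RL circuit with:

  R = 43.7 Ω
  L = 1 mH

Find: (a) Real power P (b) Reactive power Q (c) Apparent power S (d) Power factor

Step 1 — Angular frequency: ω = 2π·f = 2π·160 = 1005 rad/s.
Step 2 — Component impedances:
  R: Z = R = 43.7 Ω
  L: Z = jωL = j·1005·0.001 = 0 + j1.005 Ω
Step 3 — Series combination: Z_total = R + L = 43.7 + j1.005 Ω = 43.71∠1.3° Ω.
Step 4 — Source phasor: V = 17.1∠45.0° V = 12.09 + j12.09 V.
Step 5 — Current: I = V / Z = 0.2829 + j0.2702 A = 0.3912∠43.7° A.
Step 6 — Complex power: S = V·I* = 6.688 + j0.1539 VA.
Step 7 — Real power: P = Re(S) = 6.688 W.
Step 8 — Reactive power: Q = Im(S) = 0.1539 VAR.
Step 9 — Apparent power: |S| = 6.69 VA.
Step 10 — Power factor: PF = P/|S| = 0.9997 (lagging).

(a) P = 6.688 W  (b) Q = 0.1539 VAR  (c) S = 6.69 VA  (d) PF = 0.9997 (lagging)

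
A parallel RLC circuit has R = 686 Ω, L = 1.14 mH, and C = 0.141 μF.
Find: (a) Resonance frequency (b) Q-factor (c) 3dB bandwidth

Step 1 — Resonance: ω₀ = 1/√(LC) = 1/√(0.00114·1.41e-07) = 7.887e+04 rad/s.
Step 2 — f₀ = ω₀/(2π) = 1.255e+04 Hz.
Step 3 — Parallel Q: Q = R/(ω₀L) = 686/(7.887e+04·0.00114) = 7.629.
Step 4 — Bandwidth: Δω = ω₀/Q = 1.034e+04 rad/s; BW = Δω/(2π) = 1645 Hz.

(a) f₀ = 1.255e+04 Hz  (b) Q = 7.629  (c) BW = 1645 Hz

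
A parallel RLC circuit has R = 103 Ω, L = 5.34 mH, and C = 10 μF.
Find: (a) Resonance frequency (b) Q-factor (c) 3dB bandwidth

Step 1 — Resonance: ω₀ = 1/√(LC) = 1/√(0.00534·1e-05) = 4327 rad/s.
Step 2 — f₀ = ω₀/(2π) = 688.7 Hz.
Step 3 — Parallel Q: Q = R/(ω₀L) = 103/(4327·0.00534) = 4.457.
Step 4 — Bandwidth: Δω = ω₀/Q = 970.9 rad/s; BW = Δω/(2π) = 154.5 Hz.

(a) f₀ = 688.7 Hz  (b) Q = 4.457  (c) BW = 154.5 Hz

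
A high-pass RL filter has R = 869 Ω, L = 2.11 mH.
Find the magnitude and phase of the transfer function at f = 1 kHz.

Step 1 — Angular frequency: ω = 2π·1000 = 6283 rad/s.
Step 2 — Transfer function: H(jω) = jωL/(R + jωL).
Step 3 — Numerator jωL = j·13.26; denominator R + jωL = 869 + j13.26.
Step 4 — H = 0.0002327 + j0.01525.
Step 5 — Magnitude: |H| = 0.01525 (-36.3 dB); phase: φ = 89.1°.

|H| = 0.01525 (-36.3 dB), φ = 89.1°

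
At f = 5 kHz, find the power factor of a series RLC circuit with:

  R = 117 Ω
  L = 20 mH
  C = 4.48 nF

Step 1 — Angular frequency: ω = 2π·f = 2π·5000 = 3.142e+04 rad/s.
Step 2 — Component impedances:
  R: Z = R = 117 Ω
  L: Z = jωL = j·3.142e+04·0.02 = 0 + j628.3 Ω
  C: Z = 1/(jωC) = -j/(ω·C) = 0 - j7105 Ω
Step 3 — Series combination: Z_total = R + L + C = 117 - j6477 Ω = 6478∠-89.0° Ω.
Step 4 — Power factor: PF = cos(φ) = Re(Z)/|Z| = 117/6478 = 0.01806.
Step 5 — Type: Im(Z) = -6477 ⇒ leading (phase φ = -89.0°).

PF = 0.01806 (leading, φ = -89.0°)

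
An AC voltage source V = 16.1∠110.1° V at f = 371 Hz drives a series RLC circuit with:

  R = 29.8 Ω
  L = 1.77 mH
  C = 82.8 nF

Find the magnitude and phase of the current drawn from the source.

Step 1 — Angular frequency: ω = 2π·f = 2π·371 = 2331 rad/s.
Step 2 — Component impedances:
  R: Z = R = 29.8 Ω
  L: Z = jωL = j·2331·0.00177 = 0 + j4.126 Ω
  C: Z = 1/(jωC) = -j/(ω·C) = 0 - j5181 Ω
Step 3 — Series combination: Z_total = R + L + C = 29.8 - j5177 Ω = 5177∠-89.7° Ω.
Step 4 — Source phasor: V = 16.1∠110.1° V = -5.533 + j15.12 V.
Step 5 — Ohm's law: I = V / Z_total = (-5.533 + j15.12) / (29.8 - j5177) = -0.002927 - j0.001052 A.
Step 6 — Convert to polar: |I| = 0.00311 A, ∠I = -160.2°.

I = 0.00311∠-160.2° A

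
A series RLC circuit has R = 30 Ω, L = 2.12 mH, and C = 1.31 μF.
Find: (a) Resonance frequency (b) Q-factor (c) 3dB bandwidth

Step 1 — Resonance: ω₀ = 1/√(LC) = 1/√(0.00212·1.31e-06) = 1.898e+04 rad/s.
Step 2 — f₀ = ω₀/(2π) = 3020 Hz.
Step 3 — Series Q: Q = ω₀L/R = 1.898e+04·0.00212/30 = 1.341.
Step 4 — Bandwidth: Δω = ω₀/Q = 1.415e+04 rad/s; BW = Δω/(2π) = 2252 Hz.

(a) f₀ = 3020 Hz  (b) Q = 1.341  (c) BW = 2252 Hz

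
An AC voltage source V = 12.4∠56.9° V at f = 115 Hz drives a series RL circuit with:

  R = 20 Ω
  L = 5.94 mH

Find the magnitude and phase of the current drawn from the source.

Step 1 — Angular frequency: ω = 2π·f = 2π·115 = 722.6 rad/s.
Step 2 — Component impedances:
  R: Z = R = 20 Ω
  L: Z = jωL = j·722.6·0.00594 = 0 + j4.292 Ω
Step 3 — Series combination: Z_total = R + L = 20 + j4.292 Ω = 20.46∠12.1° Ω.
Step 4 — Source phasor: V = 12.4∠56.9° V = 6.772 + j10.39 V.
Step 5 — Ohm's law: I = V / Z_total = (6.772 + j10.39) / (20 + j4.292) = 0.4302 + j0.4271 A.
Step 6 — Convert to polar: |I| = 0.6062 A, ∠I = 44.8°.

I = 0.6062∠44.8° A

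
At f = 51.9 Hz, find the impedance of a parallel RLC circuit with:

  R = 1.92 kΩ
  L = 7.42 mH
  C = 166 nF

Step 1 — Angular frequency: ω = 2π·f = 2π·51.9 = 326.1 rad/s.
Step 2 — Component impedances:
  R: Z = R = 1920 Ω
  L: Z = jωL = j·326.1·0.00742 = 0 + j2.42 Ω
  C: Z = 1/(jωC) = -j/(ω·C) = 0 - j1.847e+04 Ω
Step 3 — Parallel combination: 1/Z_total = 1/R + 1/L + 1/C; Z_total = 0.00305 + j2.42 Ω = 2.42∠89.9° Ω.

Z = 0.00305 + j2.42 Ω = 2.42∠89.9° Ω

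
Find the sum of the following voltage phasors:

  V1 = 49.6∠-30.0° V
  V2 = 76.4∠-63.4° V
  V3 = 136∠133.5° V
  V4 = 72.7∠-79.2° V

Step 1 — Convert each phasor to rectangular form:
  V1 = 49.6·(cos(-30.0°) + j·sin(-30.0°)) = 42.95 - j24.8 V
  V2 = 76.4·(cos(-63.4°) + j·sin(-63.4°)) = 34.21 - j68.31 V
  V3 = 136·(cos(133.5°) + j·sin(133.5°)) = -93.62 + j98.65 V
  V4 = 72.7·(cos(-79.2°) + j·sin(-79.2°)) = 13.62 - j71.41 V
Step 2 — Sum components: V_total = -2.83 - j65.87 V.
Step 3 — Convert to polar: |V_total| = 65.94 V, ∠V_total = -92.5°.

V_total = 65.94∠-92.5° V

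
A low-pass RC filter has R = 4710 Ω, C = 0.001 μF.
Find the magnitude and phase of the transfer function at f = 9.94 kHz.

Step 1 — Angular frequency: ω = 2π·9940 = 6.245e+04 rad/s.
Step 2 — Transfer function: H(jω) = 1/(1 + jωRC).
Step 3 — Denominator: 1 + jωRC = 1 + j·6.245e+04·4710·1e-09 = 1 + j0.2942.
Step 4 — H = 0.9204 - j0.2707.
Step 5 — Magnitude: |H| = 0.9594 (-0.4 dB); phase: φ = -16.4°.

|H| = 0.9594 (-0.4 dB), φ = -16.4°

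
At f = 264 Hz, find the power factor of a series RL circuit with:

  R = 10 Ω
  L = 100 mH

Step 1 — Angular frequency: ω = 2π·f = 2π·264 = 1659 rad/s.
Step 2 — Component impedances:
  R: Z = R = 10 Ω
  L: Z = jωL = j·1659·0.1 = 0 + j165.9 Ω
Step 3 — Series combination: Z_total = R + L = 10 + j165.9 Ω = 166.2∠86.6° Ω.
Step 4 — Power factor: PF = cos(φ) = Re(Z)/|Z| = 10/166.18 = 0.06018.
Step 5 — Type: Im(Z) = 165.9 ⇒ lagging (phase φ = 86.6°).

PF = 0.06018 (lagging, φ = 86.6°)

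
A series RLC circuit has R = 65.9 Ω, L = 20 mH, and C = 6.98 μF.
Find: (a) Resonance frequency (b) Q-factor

Step 1 — Resonance condition Im(Z)=0 gives ω₀ = 1/√(LC).
Step 2 — ω₀ = 1/√(0.02·6.98e-06) = 2676 rad/s.
Step 3 — f₀ = ω₀/(2π) = 426 Hz.
Step 4 — Series Q: Q = ω₀L/R = 2676·0.02/65.9 = 0.8123.

(a) f₀ = 426 Hz  (b) Q = 0.8123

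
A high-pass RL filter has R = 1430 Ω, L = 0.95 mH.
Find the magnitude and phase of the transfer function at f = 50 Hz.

Step 1 — Angular frequency: ω = 2π·50 = 314.2 rad/s.
Step 2 — Transfer function: H(jω) = jωL/(R + jωL).
Step 3 — Numerator jωL = j·0.2985; denominator R + jωL = 1430 + j0.2985.
Step 4 — H = 4.356e-08 + j0.0002087.
Step 5 — Magnitude: |H| = 0.0002087 (-73.6 dB); phase: φ = 90.0°.

|H| = 0.0002087 (-73.6 dB), φ = 90.0°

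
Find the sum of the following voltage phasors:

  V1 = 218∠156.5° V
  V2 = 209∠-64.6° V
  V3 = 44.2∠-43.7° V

Step 1 — Convert each phasor to rectangular form:
  V1 = 218·(cos(156.5°) + j·sin(156.5°)) = -199.9 + j86.93 V
  V2 = 209·(cos(-64.6°) + j·sin(-64.6°)) = 89.65 - j188.8 V
  V3 = 44.2·(cos(-43.7°) + j·sin(-43.7°)) = 31.96 - j30.54 V
Step 2 — Sum components: V_total = -78.32 - j132.4 V.
Step 3 — Convert to polar: |V_total| = 153.8 V, ∠V_total = -120.6°.

V_total = 153.8∠-120.6° V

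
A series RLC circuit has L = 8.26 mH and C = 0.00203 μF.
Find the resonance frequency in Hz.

Step 1 — Resonance condition Im(Z)=0 gives ω₀ = 1/√(LC).
Step 2 — ω₀ = 1/√(0.00826·2.03e-09) = 2.442e+05 rad/s.
Step 3 — f₀ = ω₀/(2π) = 3.887e+04 Hz.

f₀ = 3.887e+04 Hz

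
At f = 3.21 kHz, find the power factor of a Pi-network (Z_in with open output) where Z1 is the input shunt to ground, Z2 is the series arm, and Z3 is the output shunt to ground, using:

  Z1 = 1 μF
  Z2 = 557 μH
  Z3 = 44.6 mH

Step 1 — Angular frequency: ω = 2π·f = 2π·3210 = 2.017e+04 rad/s.
Step 2 — Component impedances:
  Z1: Z = 1/(jωC) = -j/(ω·C) = 0 - j49.58 Ω
  Z2: Z = jωL = j·2.017e+04·0.000557 = 0 + j11.23 Ω
  Z3: Z = jωL = j·2.017e+04·0.0446 = 0 + j899.5 Ω
Step 3 — With open output, the series arm Z2 and the output shunt Z3 appear in series to ground: Z2 + Z3 = 0 + j910.8 Ω.
Step 4 — Parallel with input shunt Z1: Z_in = Z1 || (Z2 + Z3) = 0 - j52.44 Ω = 52.44∠-90.0° Ω.
Step 5 — Power factor: PF = cos(φ) = Re(Z)/|Z| = 0/52.44 = 0.
Step 6 — Type: Im(Z) = -52.44 ⇒ leading (phase φ = -90.0°).

PF = 0 (leading, φ = -90.0°)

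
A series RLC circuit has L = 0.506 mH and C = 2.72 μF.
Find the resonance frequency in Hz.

Step 1 — Resonance condition Im(Z)=0 gives ω₀ = 1/√(LC).
Step 2 — ω₀ = 1/√(0.000506·2.72e-06) = 2.696e+04 rad/s.
Step 3 — f₀ = ω₀/(2π) = 4290 Hz.

f₀ = 4290 Hz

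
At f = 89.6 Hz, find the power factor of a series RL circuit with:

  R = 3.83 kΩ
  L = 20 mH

Step 1 — Angular frequency: ω = 2π·f = 2π·89.6 = 563 rad/s.
Step 2 — Component impedances:
  R: Z = R = 3830 Ω
  L: Z = jωL = j·563·0.02 = 0 + j11.26 Ω
Step 3 — Series combination: Z_total = R + L = 3830 + j11.26 Ω = 3830∠0.2° Ω.
Step 4 — Power factor: PF = cos(φ) = Re(Z)/|Z| = 3830/3830 = 1.
Step 5 — Type: Im(Z) = 11.26 ⇒ lagging (phase φ = 0.2°).

PF = 1 (lagging, φ = 0.2°)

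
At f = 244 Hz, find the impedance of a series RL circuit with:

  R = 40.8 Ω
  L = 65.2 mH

Step 1 — Angular frequency: ω = 2π·f = 2π·244 = 1533 rad/s.
Step 2 — Component impedances:
  R: Z = R = 40.8 Ω
  L: Z = jωL = j·1533·0.0652 = 0 + j99.96 Ω
Step 3 — Series combination: Z_total = R + L = 40.8 + j99.96 Ω = 108∠67.8° Ω.

Z = 40.8 + j99.96 Ω = 108∠67.8° Ω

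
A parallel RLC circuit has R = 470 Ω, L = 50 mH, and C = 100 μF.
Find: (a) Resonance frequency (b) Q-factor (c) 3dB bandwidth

Step 1 — Resonance: ω₀ = 1/√(LC) = 1/√(0.05·0.0001) = 447.2 rad/s.
Step 2 — f₀ = ω₀/(2π) = 71.18 Hz.
Step 3 — Parallel Q: Q = R/(ω₀L) = 470/(447.2·0.05) = 21.02.
Step 4 — Bandwidth: Δω = ω₀/Q = 21.28 rad/s; BW = Δω/(2π) = 3.386 Hz.

(a) f₀ = 71.18 Hz  (b) Q = 21.02  (c) BW = 3.386 Hz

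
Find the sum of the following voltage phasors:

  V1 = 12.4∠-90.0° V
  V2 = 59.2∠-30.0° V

Step 1 — Convert each phasor to rectangular form:
  V1 = 12.4·(cos(-90.0°) + j·sin(-90.0°)) = 0 - j12.4 V
  V2 = 59.2·(cos(-30.0°) + j·sin(-30.0°)) = 51.27 - j29.6 V
Step 2 — Sum components: V_total = 51.27 - j42 V.
Step 3 — Convert to polar: |V_total| = 66.28 V, ∠V_total = -39.3°.

V_total = 66.28∠-39.3° V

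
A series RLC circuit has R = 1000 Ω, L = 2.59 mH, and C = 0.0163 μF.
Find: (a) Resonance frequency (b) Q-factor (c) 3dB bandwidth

Step 1 — Resonance: ω₀ = 1/√(LC) = 1/√(0.00259·1.63e-08) = 1.539e+05 rad/s.
Step 2 — f₀ = ω₀/(2π) = 2.449e+04 Hz.
Step 3 — Series Q: Q = ω₀L/R = 1.539e+05·0.00259/1000 = 0.3986.
Step 4 — Bandwidth: Δω = ω₀/Q = 3.861e+05 rad/s; BW = Δω/(2π) = 6.145e+04 Hz.

(a) f₀ = 2.449e+04 Hz  (b) Q = 0.3986  (c) BW = 6.145e+04 Hz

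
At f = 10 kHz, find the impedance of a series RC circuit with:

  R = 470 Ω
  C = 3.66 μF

Step 1 — Angular frequency: ω = 2π·f = 2π·1e+04 = 6.283e+04 rad/s.
Step 2 — Component impedances:
  R: Z = R = 470 Ω
  C: Z = 1/(jωC) = -j/(ω·C) = 0 - j4.348 Ω
Step 3 — Series combination: Z_total = R + C = 470 - j4.348 Ω = 470∠-0.5° Ω.

Z = 470 - j4.348 Ω = 470∠-0.5° Ω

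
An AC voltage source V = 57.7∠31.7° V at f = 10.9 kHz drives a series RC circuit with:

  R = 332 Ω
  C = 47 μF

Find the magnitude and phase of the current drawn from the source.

Step 1 — Angular frequency: ω = 2π·f = 2π·1.09e+04 = 6.849e+04 rad/s.
Step 2 — Component impedances:
  R: Z = R = 332 Ω
  C: Z = 1/(jωC) = -j/(ω·C) = 0 - j0.3107 Ω
Step 3 — Series combination: Z_total = R + C = 332 - j0.3107 Ω = 332∠-0.1° Ω.
Step 4 — Source phasor: V = 57.7∠31.7° V = 49.09 + j30.32 V.
Step 5 — Ohm's law: I = V / Z_total = (49.09 + j30.32) / (332 - j0.3107) = 0.1478 + j0.09146 A.
Step 6 — Convert to polar: |I| = 0.1738 A, ∠I = 31.8°.

I = 0.1738∠31.8° A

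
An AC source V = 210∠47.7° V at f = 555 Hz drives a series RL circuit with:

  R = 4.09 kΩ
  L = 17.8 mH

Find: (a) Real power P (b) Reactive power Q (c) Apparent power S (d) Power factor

Step 1 — Angular frequency: ω = 2π·f = 2π·555 = 3487 rad/s.
Step 2 — Component impedances:
  R: Z = R = 4090 Ω
  L: Z = jωL = j·3487·0.0178 = 0 + j62.07 Ω
Step 3 — Series combination: Z_total = R + L = 4090 + j62.07 Ω = 4090∠0.9° Ω.
Step 4 — Source phasor: V = 210∠47.7° V = 141.3 + j155.3 V.
Step 5 — Current: I = V / Z = 0.03512 + j0.03744 A = 0.05134∠46.8° A.
Step 6 — Complex power: S = V·I* = 10.78 + j0.1636 VA.
Step 7 — Real power: P = Re(S) = 10.78 W.
Step 8 — Reactive power: Q = Im(S) = 0.1636 VAR.
Step 9 — Apparent power: |S| = 10.78 VA.
Step 10 — Power factor: PF = P/|S| = 0.9999 (lagging).

(a) P = 10.78 W  (b) Q = 0.1636 VAR  (c) S = 10.78 VA  (d) PF = 0.9999 (lagging)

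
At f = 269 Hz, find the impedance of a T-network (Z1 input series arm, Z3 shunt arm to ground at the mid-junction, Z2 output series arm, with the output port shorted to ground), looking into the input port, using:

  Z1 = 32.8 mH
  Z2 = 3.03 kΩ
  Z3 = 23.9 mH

Step 1 — Angular frequency: ω = 2π·f = 2π·269 = 1690 rad/s.
Step 2 — Component impedances:
  Z1: Z = jωL = j·1690·0.0328 = 0 + j55.44 Ω
  Z2: Z = R = 3030 Ω
  Z3: Z = jωL = j·1690·0.0239 = 0 + j40.4 Ω
Step 3 — With the output port shorted to ground, the output series arm Z2 runs from the junction to ground; the shunt arm Z3 also runs from the junction to ground. They appear in parallel: Z3 || Z2 = 0.5384 + j40.39 Ω.
Step 4 — Series with input arm Z1: Z_in = Z1 + (Z3 || Z2) = 0.5384 + j95.83 Ω = 95.83∠89.7° Ω.

Z = 0.5384 + j95.83 Ω = 95.83∠89.7° Ω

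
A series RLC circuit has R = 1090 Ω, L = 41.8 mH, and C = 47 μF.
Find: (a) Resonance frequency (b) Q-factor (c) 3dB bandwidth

Step 1 — Resonance: ω₀ = 1/√(LC) = 1/√(0.0418·4.7e-05) = 713.4 rad/s.
Step 2 — f₀ = ω₀/(2π) = 113.5 Hz.
Step 3 — Series Q: Q = ω₀L/R = 713.4·0.0418/1090 = 0.02736.
Step 4 — Bandwidth: Δω = ω₀/Q = 2.608e+04 rad/s; BW = Δω/(2π) = 4150 Hz.

(a) f₀ = 113.5 Hz  (b) Q = 0.02736  (c) BW = 4150 Hz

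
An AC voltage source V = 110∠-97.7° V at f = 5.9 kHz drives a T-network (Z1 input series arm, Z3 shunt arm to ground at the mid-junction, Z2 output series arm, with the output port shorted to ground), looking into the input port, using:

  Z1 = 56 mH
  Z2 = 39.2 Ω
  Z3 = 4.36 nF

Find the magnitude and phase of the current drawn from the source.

Step 1 — Angular frequency: ω = 2π·f = 2π·5900 = 3.707e+04 rad/s.
Step 2 — Component impedances:
  Z1: Z = jωL = j·3.707e+04·0.056 = 0 + j2076 Ω
  Z2: Z = R = 39.2 Ω
  Z3: Z = 1/(jωC) = -j/(ω·C) = 0 - j6187 Ω
Step 3 — With the output port shorted to ground, the output series arm Z2 runs from the junction to ground; the shunt arm Z3 also runs from the junction to ground. They appear in parallel: Z3 || Z2 = 39.2 - j0.2484 Ω.
Step 4 — Series with input arm Z1: Z_in = Z1 + (Z3 || Z2) = 39.2 + j2076 Ω = 2076∠88.9° Ω.
Step 5 — Source phasor: V = 110∠-97.7° V = -14.74 - j109 V.
Step 6 — Ohm's law: I = V / Z_total = (-14.74 - j109) / (39.2 + j2076) = -0.05263 + j0.006107 A.
Step 7 — Convert to polar: |I| = 0.05298 A, ∠I = 173.4°.

I = 0.05298∠173.4° A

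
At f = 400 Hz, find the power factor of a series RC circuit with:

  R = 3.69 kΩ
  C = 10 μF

Step 1 — Angular frequency: ω = 2π·f = 2π·400 = 2513 rad/s.
Step 2 — Component impedances:
  R: Z = R = 3690 Ω
  C: Z = 1/(jωC) = -j/(ω·C) = 0 - j39.79 Ω
Step 3 — Series combination: Z_total = R + C = 3690 - j39.79 Ω = 3690∠-0.6° Ω.
Step 4 — Power factor: PF = cos(φ) = Re(Z)/|Z| = 3690/3690.2 = 0.9999.
Step 5 — Type: Im(Z) = -39.79 ⇒ leading (phase φ = -0.6°).

PF = 0.9999 (leading, φ = -0.6°)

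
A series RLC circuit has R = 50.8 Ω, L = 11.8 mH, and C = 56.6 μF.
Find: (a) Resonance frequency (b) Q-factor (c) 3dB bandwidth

Step 1 — Resonance condition Im(Z)=0 gives ω₀ = 1/√(LC).
Step 2 — ω₀ = 1/√(0.0118·5.66e-05) = 1224 rad/s.
Step 3 — f₀ = ω₀/(2π) = 194.7 Hz.
Step 4 — Series Q: Q = ω₀L/R = 1224·0.0118/50.8 = 0.2842.
Step 5 — 3dB bandwidth: Δω = ω₀/Q = 4305 rad/s; BW = Δω/(2π) = 685.2 Hz.

(a) f₀ = 194.7 Hz  (b) Q = 0.2842  (c) BW = 685.2 Hz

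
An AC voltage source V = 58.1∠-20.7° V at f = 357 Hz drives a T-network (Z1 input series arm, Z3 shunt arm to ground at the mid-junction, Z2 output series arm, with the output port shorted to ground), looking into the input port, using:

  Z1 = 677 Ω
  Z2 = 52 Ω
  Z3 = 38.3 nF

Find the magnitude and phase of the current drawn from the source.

Step 1 — Angular frequency: ω = 2π·f = 2π·357 = 2243 rad/s.
Step 2 — Component impedances:
  Z1: Z = R = 677 Ω
  Z2: Z = R = 52 Ω
  Z3: Z = 1/(jωC) = -j/(ω·C) = 0 - j1.164e+04 Ω
Step 3 — With the output port shorted to ground, the output series arm Z2 runs from the junction to ground; the shunt arm Z3 also runs from the junction to ground. They appear in parallel: Z3 || Z2 = 52 - j0.2323 Ω.
Step 4 — Series with input arm Z1: Z_in = Z1 + (Z3 || Z2) = 729 - j0.2323 Ω = 729∠-0.0° Ω.
Step 5 — Source phasor: V = 58.1∠-20.7° V = 54.35 - j20.54 V.
Step 6 — Ohm's law: I = V / Z_total = (54.35 - j20.54) / (729 - j0.2323) = 0.07456 - j0.02815 A.
Step 7 — Convert to polar: |I| = 0.0797 A, ∠I = -20.7°.

I = 0.0797∠-20.7° A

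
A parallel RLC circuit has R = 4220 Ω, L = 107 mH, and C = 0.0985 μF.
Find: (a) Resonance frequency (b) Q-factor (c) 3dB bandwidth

Step 1 — Resonance: ω₀ = 1/√(LC) = 1/√(0.107·9.85e-08) = 9741 rad/s.
Step 2 — f₀ = ω₀/(2π) = 1550 Hz.
Step 3 — Parallel Q: Q = R/(ω₀L) = 4220/(9741·0.107) = 4.049.
Step 4 — Bandwidth: Δω = ω₀/Q = 2406 rad/s; BW = Δω/(2π) = 382.9 Hz.

(a) f₀ = 1550 Hz  (b) Q = 4.049  (c) BW = 382.9 Hz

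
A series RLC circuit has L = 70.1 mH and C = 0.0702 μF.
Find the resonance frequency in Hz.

Step 1 — Resonance condition Im(Z)=0 gives ω₀ = 1/√(LC).
Step 2 — ω₀ = 1/√(0.0701·7.02e-08) = 1.426e+04 rad/s.
Step 3 — f₀ = ω₀/(2π) = 2269 Hz.

f₀ = 2269 Hz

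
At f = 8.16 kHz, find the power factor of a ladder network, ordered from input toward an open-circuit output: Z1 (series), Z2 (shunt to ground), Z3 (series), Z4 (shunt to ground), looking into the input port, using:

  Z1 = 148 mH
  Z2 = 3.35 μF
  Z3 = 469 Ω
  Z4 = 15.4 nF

Step 1 — Angular frequency: ω = 2π·f = 2π·8160 = 5.127e+04 rad/s.
Step 2 — Component impedances:
  Z1: Z = jωL = j·5.127e+04·0.148 = 0 + j7588 Ω
  Z2: Z = 1/(jωC) = -j/(ω·C) = 0 - j5.822 Ω
  Z3: Z = R = 469 Ω
  Z4: Z = 1/(jωC) = -j/(ω·C) = 0 - j1267 Ω
Step 3 — Ladder network (open output): work backward from the far end, alternating series and parallel combinations. Z_in = 0.008646 + j7582 Ω = 7582∠90.0° Ω.
Step 4 — Power factor: PF = cos(φ) = Re(Z)/|Z| = 0.008646/7582 = 1.14e-06.
Step 5 — Type: Im(Z) = 7582 ⇒ lagging (phase φ = 90.0°).

PF = 1.14e-06 (lagging, φ = 90.0°)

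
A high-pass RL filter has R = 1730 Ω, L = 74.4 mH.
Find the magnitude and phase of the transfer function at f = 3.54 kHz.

Step 1 — Angular frequency: ω = 2π·3540 = 2.224e+04 rad/s.
Step 2 — Transfer function: H(jω) = jωL/(R + jωL).
Step 3 — Numerator jωL = j·1655; denominator R + jωL = 1730 + j1655.
Step 4 — H = 0.4778 + j0.4995.
Step 5 — Magnitude: |H| = 0.6912 (-3.2 dB); phase: φ = 46.3°.

|H| = 0.6912 (-3.2 dB), φ = 46.3°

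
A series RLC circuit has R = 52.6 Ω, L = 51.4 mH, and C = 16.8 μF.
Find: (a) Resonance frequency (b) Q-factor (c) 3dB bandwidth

Step 1 — Resonance: ω₀ = 1/√(LC) = 1/√(0.0514·1.68e-05) = 1076 rad/s.
Step 2 — f₀ = ω₀/(2π) = 171.3 Hz.
Step 3 — Series Q: Q = ω₀L/R = 1076·0.0514/52.6 = 1.052.
Step 4 — Bandwidth: Δω = ω₀/Q = 1023 rad/s; BW = Δω/(2π) = 162.9 Hz.

(a) f₀ = 171.3 Hz  (b) Q = 1.052  (c) BW = 162.9 Hz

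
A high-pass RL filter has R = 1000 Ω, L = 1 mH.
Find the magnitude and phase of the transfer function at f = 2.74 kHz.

Step 1 — Angular frequency: ω = 2π·2740 = 1.722e+04 rad/s.
Step 2 — Transfer function: H(jω) = jωL/(R + jωL).
Step 3 — Numerator jωL = j·17.22; denominator R + jωL = 1000 + j17.22.
Step 4 — H = 0.0002963 + j0.01721.
Step 5 — Magnitude: |H| = 0.01721 (-35.3 dB); phase: φ = 89.0°.

|H| = 0.01721 (-35.3 dB), φ = 89.0°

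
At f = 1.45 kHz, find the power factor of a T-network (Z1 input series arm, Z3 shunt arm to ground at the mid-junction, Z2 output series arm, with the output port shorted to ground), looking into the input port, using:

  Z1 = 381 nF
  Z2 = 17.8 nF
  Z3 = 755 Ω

Step 1 — Angular frequency: ω = 2π·f = 2π·1450 = 9111 rad/s.
Step 2 — Component impedances:
  Z1: Z = 1/(jωC) = -j/(ω·C) = 0 - j288.1 Ω
  Z2: Z = 1/(jωC) = -j/(ω·C) = 0 - j6166 Ω
  Z3: Z = R = 755 Ω
Step 3 — With the output port shorted to ground, the output series arm Z2 runs from the junction to ground; the shunt arm Z3 also runs from the junction to ground. They appear in parallel: Z3 || Z2 = 743.8 - j91.08 Ω.
Step 4 — Series with input arm Z1: Z_in = Z1 + (Z3 || Z2) = 743.8 - j379.2 Ω = 834.9∠-27.0° Ω.
Step 5 — Power factor: PF = cos(φ) = Re(Z)/|Z| = 743.8/834.9 = 0.8909.
Step 6 — Type: Im(Z) = -379.2 ⇒ leading (phase φ = -27.0°).

PF = 0.8909 (leading, φ = -27.0°)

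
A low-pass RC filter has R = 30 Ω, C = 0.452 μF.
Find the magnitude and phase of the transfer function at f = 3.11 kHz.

Step 1 — Angular frequency: ω = 2π·3110 = 1.954e+04 rad/s.
Step 2 — Transfer function: H(jω) = 1/(1 + jωRC).
Step 3 — Denominator: 1 + jωRC = 1 + j·1.954e+04·30·4.52e-07 = 1 + j0.265.
Step 4 — H = 0.9344 - j0.2476.
Step 5 — Magnitude: |H| = 0.9666 (-0.3 dB); phase: φ = -14.8°.

|H| = 0.9666 (-0.3 dB), φ = -14.8°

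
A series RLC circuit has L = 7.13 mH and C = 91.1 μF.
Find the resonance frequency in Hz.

Step 1 — Resonance condition Im(Z)=0 gives ω₀ = 1/√(LC).
Step 2 — ω₀ = 1/√(0.00713·9.11e-05) = 1241 rad/s.
Step 3 — f₀ = ω₀/(2π) = 197.5 Hz.

f₀ = 197.5 Hz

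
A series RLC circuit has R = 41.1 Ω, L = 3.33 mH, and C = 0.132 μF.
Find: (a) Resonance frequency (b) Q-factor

Step 1 — Resonance condition Im(Z)=0 gives ω₀ = 1/√(LC).
Step 2 — ω₀ = 1/√(0.00333·1.32e-07) = 4.77e+04 rad/s.
Step 3 — f₀ = ω₀/(2π) = 7591 Hz.
Step 4 — Series Q: Q = ω₀L/R = 4.77e+04·0.00333/41.1 = 3.865.

(a) f₀ = 7591 Hz  (b) Q = 3.865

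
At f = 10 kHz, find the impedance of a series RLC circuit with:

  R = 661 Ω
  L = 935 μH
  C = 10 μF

Step 1 — Angular frequency: ω = 2π·f = 2π·1e+04 = 6.283e+04 rad/s.
Step 2 — Component impedances:
  R: Z = R = 661 Ω
  L: Z = jωL = j·6.283e+04·0.000935 = 0 + j58.75 Ω
  C: Z = 1/(jωC) = -j/(ω·C) = 0 - j1.592 Ω
Step 3 — Series combination: Z_total = R + L + C = 661 + j57.16 Ω = 663.5∠4.9° Ω.

Z = 661 + j57.16 Ω = 663.5∠4.9° Ω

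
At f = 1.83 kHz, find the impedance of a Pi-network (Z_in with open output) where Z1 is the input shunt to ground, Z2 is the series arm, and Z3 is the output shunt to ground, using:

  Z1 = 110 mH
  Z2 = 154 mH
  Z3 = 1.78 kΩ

Step 1 — Angular frequency: ω = 2π·f = 2π·1830 = 1.15e+04 rad/s.
Step 2 — Component impedances:
  Z1: Z = jωL = j·1.15e+04·0.11 = 0 + j1265 Ω
  Z2: Z = jωL = j·1.15e+04·0.154 = 0 + j1771 Ω
  Z3: Z = R = 1780 Ω
Step 3 — With open output, the series arm Z2 and the output shunt Z3 appear in series to ground: Z2 + Z3 = 1780 + j1771 Ω.
Step 4 — Parallel with input shunt Z1: Z_in = Z1 || (Z2 + Z3) = 230 + j872.6 Ω = 902.4∠75.2° Ω.

Z = 230 + j872.6 Ω = 902.4∠75.2° Ω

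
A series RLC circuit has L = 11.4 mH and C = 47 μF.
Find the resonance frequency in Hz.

Step 1 — Resonance condition Im(Z)=0 gives ω₀ = 1/√(LC).
Step 2 — ω₀ = 1/√(0.0114·4.7e-05) = 1366 rad/s.
Step 3 — f₀ = ω₀/(2π) = 217.4 Hz.

f₀ = 217.4 Hz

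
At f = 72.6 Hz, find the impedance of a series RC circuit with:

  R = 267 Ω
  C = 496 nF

Step 1 — Angular frequency: ω = 2π·f = 2π·72.6 = 456.2 rad/s.
Step 2 — Component impedances:
  R: Z = R = 267 Ω
  C: Z = 1/(jωC) = -j/(ω·C) = 0 - j4420 Ω
Step 3 — Series combination: Z_total = R + C = 267 - j4420 Ω = 4428∠-86.5° Ω.

Z = 267 - j4420 Ω = 4428∠-86.5° Ω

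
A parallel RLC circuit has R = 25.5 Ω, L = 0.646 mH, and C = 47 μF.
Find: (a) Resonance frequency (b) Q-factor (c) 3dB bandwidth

Step 1 — Resonance: ω₀ = 1/√(LC) = 1/√(0.000646·4.7e-05) = 5739 rad/s.
Step 2 — f₀ = ω₀/(2π) = 913.4 Hz.
Step 3 — Parallel Q: Q = R/(ω₀L) = 25.5/(5739·0.000646) = 6.878.
Step 4 — Bandwidth: Δω = ω₀/Q = 834.4 rad/s; BW = Δω/(2π) = 132.8 Hz.

(a) f₀ = 913.4 Hz  (b) Q = 6.878  (c) BW = 132.8 Hz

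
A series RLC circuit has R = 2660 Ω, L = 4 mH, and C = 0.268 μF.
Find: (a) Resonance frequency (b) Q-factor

Step 1 — Resonance condition Im(Z)=0 gives ω₀ = 1/√(LC).
Step 2 — ω₀ = 1/√(0.004·2.68e-07) = 3.054e+04 rad/s.
Step 3 — f₀ = ω₀/(2π) = 4861 Hz.
Step 4 — Series Q: Q = ω₀L/R = 3.054e+04·0.004/2660 = 0.04593.

(a) f₀ = 4861 Hz  (b) Q = 0.04593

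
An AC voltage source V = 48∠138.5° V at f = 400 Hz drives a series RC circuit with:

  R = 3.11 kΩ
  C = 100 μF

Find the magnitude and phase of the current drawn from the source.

Step 1 — Angular frequency: ω = 2π·f = 2π·400 = 2513 rad/s.
Step 2 — Component impedances:
  R: Z = R = 3110 Ω
  C: Z = 1/(jωC) = -j/(ω·C) = 0 - j3.979 Ω
Step 3 — Series combination: Z_total = R + C = 3110 - j3.979 Ω = 3110∠-0.1° Ω.
Step 4 — Source phasor: V = 48∠138.5° V = -35.95 + j31.81 V.
Step 5 — Ohm's law: I = V / Z_total = (-35.95 + j31.81) / (3110 - j3.979) = -0.01157 + j0.01021 A.
Step 6 — Convert to polar: |I| = 0.01543 A, ∠I = 138.6°.

I = 0.01543∠138.6° A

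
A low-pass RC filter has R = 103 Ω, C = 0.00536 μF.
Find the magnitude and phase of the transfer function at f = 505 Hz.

Step 1 — Angular frequency: ω = 2π·505 = 3173 rad/s.
Step 2 — Transfer function: H(jω) = 1/(1 + jωRC).
Step 3 — Denominator: 1 + jωRC = 1 + j·3173·103·5.36e-09 = 1 + j0.001752.
Step 4 — H = 1 - j0.001752.
Step 5 — Magnitude: |H| = 1 (-0.0 dB); phase: φ = -0.1°.

|H| = 1 (-0.0 dB), φ = -0.1°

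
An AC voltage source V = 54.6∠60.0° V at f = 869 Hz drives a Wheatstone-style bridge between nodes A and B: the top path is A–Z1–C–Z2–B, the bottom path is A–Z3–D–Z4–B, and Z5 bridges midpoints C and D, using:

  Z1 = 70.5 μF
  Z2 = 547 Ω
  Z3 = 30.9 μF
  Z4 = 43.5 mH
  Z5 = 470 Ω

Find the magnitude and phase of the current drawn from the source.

Step 1 — Angular frequency: ω = 2π·f = 2π·869 = 5460 rad/s.
Step 2 — Component impedances:
  Z1: Z = 1/(jωC) = -j/(ω·C) = 0 - j2.598 Ω
  Z2: Z = R = 547 Ω
  Z3: Z = 1/(jωC) = -j/(ω·C) = 0 - j5.927 Ω
  Z4: Z = jωL = j·5460·0.0435 = 0 + j237.5 Ω
  Z5: Z = R = 470 Ω
Step 3 — Bridge requires nodal analysis (the Z5 bridge couples midpoints C and D, so the two paths cannot be reduced to a simple series/parallel combination). Setting node B to ground and injecting 1 A at node A, the 3-node admittance system at A, C, D solves to V_A = Z_AB = 83.45 + j196.6 Ω = 213.6∠67.0° Ω.
Step 4 — Source phasor: V = 54.6∠60.0° V = 27.3 + j47.28 V.
Step 5 — Ohm's law: I = V / Z_total = (27.3 + j47.28) / (83.45 + j196.6) = 0.2537 - j0.03115 A.
Step 6 — Convert to polar: |I| = 0.2556 A, ∠I = -7.0°.

I = 0.2556∠-7.0° A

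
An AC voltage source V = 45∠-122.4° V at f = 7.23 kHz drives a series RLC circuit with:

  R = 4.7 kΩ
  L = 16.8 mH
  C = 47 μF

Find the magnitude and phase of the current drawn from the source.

Step 1 — Angular frequency: ω = 2π·f = 2π·7230 = 4.543e+04 rad/s.
Step 2 — Component impedances:
  R: Z = R = 4700 Ω
  L: Z = jωL = j·4.543e+04·0.0168 = 0 + j763.2 Ω
  C: Z = 1/(jωC) = -j/(ω·C) = 0 - j0.4684 Ω
Step 3 — Series combination: Z_total = R + L + C = 4700 + j762.7 Ω = 4761∠9.2° Ω.
Step 4 — Source phasor: V = 45∠-122.4° V = -24.11 - j37.99 V.
Step 5 — Ohm's law: I = V / Z_total = (-24.11 - j37.99) / (4700 + j762.7) = -0.006277 - j0.007065 A.
Step 6 — Convert to polar: |I| = 0.009451 A, ∠I = -131.6°.

I = 0.009451∠-131.6° A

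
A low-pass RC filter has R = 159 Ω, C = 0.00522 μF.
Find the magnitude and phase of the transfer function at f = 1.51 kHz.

Step 1 — Angular frequency: ω = 2π·1510 = 9488 rad/s.
Step 2 — Transfer function: H(jω) = 1/(1 + jωRC).
Step 3 — Denominator: 1 + jωRC = 1 + j·9488·159·5.22e-09 = 1 + j0.007875.
Step 4 — H = 0.9999 - j0.007874.
Step 5 — Magnitude: |H| = 1 (-0.0 dB); phase: φ = -0.5°.

|H| = 1 (-0.0 dB), φ = -0.5°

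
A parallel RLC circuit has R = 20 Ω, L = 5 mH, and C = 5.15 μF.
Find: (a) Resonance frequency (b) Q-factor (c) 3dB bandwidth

Step 1 — Resonance: ω₀ = 1/√(LC) = 1/√(0.005·5.15e-06) = 6232 rad/s.
Step 2 — f₀ = ω₀/(2π) = 991.8 Hz.
Step 3 — Parallel Q: Q = R/(ω₀L) = 20/(6232·0.005) = 0.6419.
Step 4 — Bandwidth: Δω = ω₀/Q = 9709 rad/s; BW = Δω/(2π) = 1545 Hz.

(a) f₀ = 991.8 Hz  (b) Q = 0.6419  (c) BW = 1545 Hz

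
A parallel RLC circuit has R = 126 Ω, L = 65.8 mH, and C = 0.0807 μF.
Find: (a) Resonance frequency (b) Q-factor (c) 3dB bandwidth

Step 1 — Resonance: ω₀ = 1/√(LC) = 1/√(0.0658·8.07e-08) = 1.372e+04 rad/s.
Step 2 — f₀ = ω₀/(2π) = 2184 Hz.
Step 3 — Parallel Q: Q = R/(ω₀L) = 126/(1.372e+04·0.0658) = 0.1395.
Step 4 — Bandwidth: Δω = ω₀/Q = 9.835e+04 rad/s; BW = Δω/(2π) = 1.565e+04 Hz.

(a) f₀ = 2184 Hz  (b) Q = 0.1395  (c) BW = 1.565e+04 Hz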